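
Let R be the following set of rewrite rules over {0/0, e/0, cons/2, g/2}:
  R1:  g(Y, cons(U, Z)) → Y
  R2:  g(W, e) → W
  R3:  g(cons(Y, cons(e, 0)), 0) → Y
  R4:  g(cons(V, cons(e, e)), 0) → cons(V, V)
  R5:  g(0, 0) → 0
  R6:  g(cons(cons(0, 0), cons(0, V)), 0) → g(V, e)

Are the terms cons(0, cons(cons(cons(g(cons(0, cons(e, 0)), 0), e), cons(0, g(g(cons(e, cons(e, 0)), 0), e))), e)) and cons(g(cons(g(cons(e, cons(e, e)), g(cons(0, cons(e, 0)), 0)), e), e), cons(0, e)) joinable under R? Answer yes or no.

Reduce t₁ = cons(0, cons(cons(cons(g(cons(0, cons(e, 0)), 0), e), cons(0, g(g(cons(e, cons(e, 0)), 0), e))), e)):
1. cons(0, cons(cons(cons(g(cons(0, cons(e, 0)), 0), e), cons(0, g(g(cons(e, cons(e, 0)), 0), e))), e))  →  cons(0, cons(cons(cons(0, e), cons(0, g(g(cons(e, cons(e, 0)), 0), e))), e))   [R3 at 2.1.1.1]
2. cons(0, cons(cons(cons(0, e), cons(0, g(g(cons(e, cons(e, 0)), 0), e))), e))  →  cons(0, cons(cons(cons(0, e), cons(0, g(cons(e, cons(e, 0)), 0))), e))   [R2 at 2.1.2.2]
3. cons(0, cons(cons(cons(0, e), cons(0, g(cons(e, cons(e, 0)), 0))), e))  →  cons(0, cons(cons(cons(0, e), cons(0, e)), e))   [R3 at 2.1.2.2]

Reduce t₂ = cons(g(cons(g(cons(e, cons(e, e)), g(cons(0, cons(e, 0)), 0)), e), e), cons(0, e)):
1. cons(g(cons(g(cons(e, cons(e, e)), g(cons(0, cons(e, 0)), 0)), e), e), cons(0, e))  →  cons(cons(g(cons(e, cons(e, e)), g(cons(0, cons(e, 0)), 0)), e), cons(0, e))   [R2 at 1]
2. cons(cons(g(cons(e, cons(e, e)), g(cons(0, cons(e, 0)), 0)), e), cons(0, e))  →  cons(cons(g(cons(e, cons(e, e)), 0), e), cons(0, e))   [R3 at 1.1.2]
3. cons(cons(g(cons(e, cons(e, e)), 0), e), cons(0, e))  →  cons(cons(cons(e, e), e), cons(0, e))   [R4 at 1.1]

no — NF(t₁) = cons(0, cons(cons(cons(0, e), cons(0, e)), e)), NF(t₂) = cons(cons(cons(e, e), e), cons(0, e))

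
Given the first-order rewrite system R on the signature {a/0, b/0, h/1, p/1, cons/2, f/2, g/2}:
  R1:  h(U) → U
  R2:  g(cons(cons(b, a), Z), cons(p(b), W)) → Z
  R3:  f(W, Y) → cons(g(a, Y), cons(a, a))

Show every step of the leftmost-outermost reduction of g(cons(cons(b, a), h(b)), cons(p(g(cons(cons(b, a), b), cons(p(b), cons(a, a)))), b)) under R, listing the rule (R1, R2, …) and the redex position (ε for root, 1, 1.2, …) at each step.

1. g(cons(cons(b, a), h(b)), cons(p(g(cons(cons(b, a), b), cons(p(b), cons(a, a)))), b))  →  g(cons(cons(b, a), b), cons(p(g(cons(cons(b, a), b), cons(p(b), cons(a, a)))), b))   [R1 at 1.2]
2. g(cons(cons(b, a), b), cons(p(g(cons(cons(b, a), b), cons(p(b), cons(a, a)))), b))  →  g(cons(cons(b, a), b), cons(p(b), b))   [R2 at 2.1.1]
3. g(cons(cons(b, a), b), cons(p(b), b))  →  b   [R2 at ε]

b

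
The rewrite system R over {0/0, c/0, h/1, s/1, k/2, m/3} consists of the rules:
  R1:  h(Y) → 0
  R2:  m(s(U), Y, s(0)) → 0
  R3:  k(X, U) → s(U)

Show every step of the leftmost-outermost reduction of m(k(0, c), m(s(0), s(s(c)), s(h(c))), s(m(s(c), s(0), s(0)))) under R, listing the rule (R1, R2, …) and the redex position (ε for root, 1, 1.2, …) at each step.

0

1. m(k(0, c), m(s(0), s(s(c)), s(h(c))), s(m(s(c), s(0), s(0))))  →  m(s(c), m(s(0), s(s(c)), s(h(c))), s(m(s(c), s(0), s(0))))   [R3 at 1]
2. m(s(c), m(s(0), s(s(c)), s(h(c))), s(m(s(c), s(0), s(0))))  →  m(s(c), m(s(0), s(s(c)), s(0)), s(m(s(c), s(0), s(0))))   [R1 at 2.3.1]
3. m(s(c), m(s(0), s(s(c)), s(0)), s(m(s(c), s(0), s(0))))  →  m(s(c), 0, s(m(s(c), s(0), s(0))))   [R2 at 2]
4. m(s(c), 0, s(m(s(c), s(0), s(0))))  →  m(s(c), 0, s(0))   [R2 at 3.1]
5. m(s(c), 0, s(0))  →  0   [R2 at ε]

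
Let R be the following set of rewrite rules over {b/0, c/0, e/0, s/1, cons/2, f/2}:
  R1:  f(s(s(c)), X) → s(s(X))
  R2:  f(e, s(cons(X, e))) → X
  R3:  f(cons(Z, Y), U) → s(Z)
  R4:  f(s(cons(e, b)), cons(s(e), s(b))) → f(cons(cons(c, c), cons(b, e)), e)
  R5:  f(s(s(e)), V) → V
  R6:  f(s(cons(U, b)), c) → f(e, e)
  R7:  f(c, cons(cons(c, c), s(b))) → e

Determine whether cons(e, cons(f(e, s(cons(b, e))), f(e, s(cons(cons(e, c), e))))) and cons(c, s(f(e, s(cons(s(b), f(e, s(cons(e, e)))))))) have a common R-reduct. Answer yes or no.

Reduce t₁ = cons(e, cons(f(e, s(cons(b, e))), f(e, s(cons(cons(e, c), e))))):
1. cons(e, cons(f(e, s(cons(b, e))), f(e, s(cons(cons(e, c), e)))))  →  cons(e, cons(b, f(e, s(cons(cons(e, c), e)))))   [R2 at 2.1]
2. cons(e, cons(b, f(e, s(cons(cons(e, c), e)))))  →  cons(e, cons(b, cons(e, c)))   [R2 at 2.2]

Reduce t₂ = cons(c, s(f(e, s(cons(s(b), f(e, s(cons(e, e)))))))):
1. cons(c, s(f(e, s(cons(s(b), f(e, s(cons(e, e))))))))  →  cons(c, s(f(e, s(cons(s(b), e)))))   [R2 at 2.1.2.1.2]
2. cons(c, s(f(e, s(cons(s(b), e)))))  →  cons(c, s(s(b)))   [R2 at 2.1]

no — NF(t₁) = cons(e, cons(b, cons(e, c))), NF(t₂) = cons(c, s(s(b)))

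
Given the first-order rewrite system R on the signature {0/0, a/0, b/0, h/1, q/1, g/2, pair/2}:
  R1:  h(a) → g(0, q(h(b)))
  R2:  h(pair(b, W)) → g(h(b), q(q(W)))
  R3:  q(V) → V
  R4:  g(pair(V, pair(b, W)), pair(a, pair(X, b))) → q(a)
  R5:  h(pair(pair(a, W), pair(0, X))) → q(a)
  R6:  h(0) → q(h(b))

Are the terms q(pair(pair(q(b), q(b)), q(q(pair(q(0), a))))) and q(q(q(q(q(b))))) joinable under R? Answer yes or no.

no — NF(t₁) = pair(pair(b, b), pair(0, a)), NF(t₂) = b

Reduce t₁ = q(pair(pair(q(b), q(b)), q(q(pair(q(0), a))))):
1. q(pair(pair(q(b), q(b)), q(q(pair(q(0), a)))))  →  pair(pair(q(b), q(b)), q(q(pair(q(0), a))))   [R3 at ε]
2. pair(pair(q(b), q(b)), q(q(pair(q(0), a))))  →  pair(pair(b, q(b)), q(q(pair(q(0), a))))   [R3 at 1.1]
3. pair(pair(b, q(b)), q(q(pair(q(0), a))))  →  pair(pair(b, b), q(q(pair(q(0), a))))   [R3 at 1.2]
4. pair(pair(b, b), q(q(pair(q(0), a))))  →  pair(pair(b, b), q(pair(q(0), a)))   [R3 at 2]
5. pair(pair(b, b), q(pair(q(0), a)))  →  pair(pair(b, b), pair(q(0), a))   [R3 at 2]
6. pair(pair(b, b), pair(q(0), a))  →  pair(pair(b, b), pair(0, a))   [R3 at 2.1]

Reduce t₂ = q(q(q(q(q(b))))):
1. q(q(q(q(q(b)))))  →  q(q(q(q(b))))   [R3 at ε]
2. q(q(q(q(b))))  →  q(q(q(b)))   [R3 at ε]
3. q(q(q(b)))  →  q(q(b))   [R3 at ε]
4. q(q(b))  →  q(b)   [R3 at ε]
5. q(b)  →  b   [R3 at ε]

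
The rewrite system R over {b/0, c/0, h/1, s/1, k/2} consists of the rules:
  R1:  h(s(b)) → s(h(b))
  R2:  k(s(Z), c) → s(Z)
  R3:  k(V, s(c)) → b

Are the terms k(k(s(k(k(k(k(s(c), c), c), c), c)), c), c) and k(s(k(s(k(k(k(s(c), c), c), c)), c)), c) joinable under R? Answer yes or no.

Reduce t₁ = k(k(s(k(k(k(k(s(c), c), c), c), c)), c), c):
1. k(k(s(k(k(k(k(s(c), c), c), c), c)), c), c)  →  k(s(k(k(k(k(s(c), c), c), c), c)), c)   [R2 at 1]
2. k(s(k(k(k(k(s(c), c), c), c), c)), c)  →  s(k(k(k(k(s(c), c), c), c), c))   [R2 at ε]
3. s(k(k(k(k(s(c), c), c), c), c))  →  s(k(k(k(s(c), c), c), c))   [R2 at 1.1.1.1]
4. s(k(k(k(s(c), c), c), c))  →  s(k(k(s(c), c), c))   [R2 at 1.1.1]
5. s(k(k(s(c), c), c))  →  s(k(s(c), c))   [R2 at 1.1]
6. s(k(s(c), c))  →  s(s(c))   [R2 at 1]

Reduce t₂ = k(s(k(s(k(k(k(s(c), c), c), c)), c)), c):
1. k(s(k(s(k(k(k(s(c), c), c), c)), c)), c)  →  s(k(s(k(k(k(s(c), c), c), c)), c))   [R2 at ε]
2. s(k(s(k(k(k(s(c), c), c), c)), c))  →  s(s(k(k(k(s(c), c), c), c)))   [R2 at 1]
3. s(s(k(k(k(s(c), c), c), c)))  →  s(s(k(k(s(c), c), c)))   [R2 at 1.1.1.1]
4. s(s(k(k(s(c), c), c)))  →  s(s(k(s(c), c)))   [R2 at 1.1.1]
5. s(s(k(s(c), c)))  →  s(s(s(c)))   [R2 at 1.1]

no — NF(t₁) = s(s(c)), NF(t₂) = s(s(s(c)))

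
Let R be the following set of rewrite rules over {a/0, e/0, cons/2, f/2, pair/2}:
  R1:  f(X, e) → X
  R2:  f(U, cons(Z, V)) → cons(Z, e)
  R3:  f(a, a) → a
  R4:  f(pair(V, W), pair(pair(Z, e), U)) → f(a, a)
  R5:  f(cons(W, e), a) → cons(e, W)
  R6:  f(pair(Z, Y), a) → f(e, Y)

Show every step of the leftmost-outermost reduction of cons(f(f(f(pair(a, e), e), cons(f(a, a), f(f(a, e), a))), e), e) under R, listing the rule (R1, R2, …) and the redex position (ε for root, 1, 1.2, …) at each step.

cons(cons(a, e), e)

1. cons(f(f(f(pair(a, e), e), cons(f(a, a), f(f(a, e), a))), e), e)  →  cons(f(f(pair(a, e), e), cons(f(a, a), f(f(a, e), a))), e)   [R1 at 1]
2. cons(f(f(pair(a, e), e), cons(f(a, a), f(f(a, e), a))), e)  →  cons(cons(f(a, a), e), e)   [R2 at 1]
3. cons(cons(f(a, a), e), e)  →  cons(cons(a, e), e)   [R3 at 1.1]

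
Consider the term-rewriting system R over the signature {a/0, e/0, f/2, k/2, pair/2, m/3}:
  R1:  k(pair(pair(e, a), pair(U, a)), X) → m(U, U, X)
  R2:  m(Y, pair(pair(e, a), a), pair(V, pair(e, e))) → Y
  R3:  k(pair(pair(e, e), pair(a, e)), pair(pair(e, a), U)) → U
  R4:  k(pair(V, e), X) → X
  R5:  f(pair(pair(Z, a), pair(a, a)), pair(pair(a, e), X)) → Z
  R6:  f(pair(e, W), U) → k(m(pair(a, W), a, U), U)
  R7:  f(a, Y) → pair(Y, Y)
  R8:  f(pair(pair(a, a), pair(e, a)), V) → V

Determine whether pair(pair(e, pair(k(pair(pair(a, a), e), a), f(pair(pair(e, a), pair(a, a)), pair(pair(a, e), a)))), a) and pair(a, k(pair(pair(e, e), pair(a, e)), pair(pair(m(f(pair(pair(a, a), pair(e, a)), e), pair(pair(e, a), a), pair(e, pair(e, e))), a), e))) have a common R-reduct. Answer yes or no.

no — NF(t₁) = pair(pair(e, pair(a, e)), a), NF(t₂) = pair(a, e)

Reduce t₁ = pair(pair(e, pair(k(pair(pair(a, a), e), a), f(pair(pair(e, a), pair(a, a)), pair(pair(a, e), a)))), a):
1. pair(pair(e, pair(k(pair(pair(a, a), e), a), f(pair(pair(e, a), pair(a, a)), pair(pair(a, e), a)))), a)  →  pair(pair(e, pair(a, f(pair(pair(e, a), pair(a, a)), pair(pair(a, e), a)))), a)   [R4 at 1.2.1]
2. pair(pair(e, pair(a, f(pair(pair(e, a), pair(a, a)), pair(pair(a, e), a)))), a)  →  pair(pair(e, pair(a, e)), a)   [R5 at 1.2.2]

Reduce t₂ = pair(a, k(pair(pair(e, e), pair(a, e)), pair(pair(m(f(pair(pair(a, a), pair(e, a)), e), pair(pair(e, a), a), pair(e, pair(e, e))), a), e))):
1. pair(a, k(pair(pair(e, e), pair(a, e)), pair(pair(m(f(pair(pair(a, a), pair(e, a)), e), pair(pair(e, a), a), pair(e, pair(e, e))), a), e)))  →  pair(a, k(pair(pair(e, e), pair(a, e)), pair(pair(f(pair(pair(a, a), pair(e, a)), e), a), e)))   [R2 at 2.2.1.1]
2. pair(a, k(pair(pair(e, e), pair(a, e)), pair(pair(f(pair(pair(a, a), pair(e, a)), e), a), e)))  →  pair(a, k(pair(pair(e, e), pair(a, e)), pair(pair(e, a), e)))   [R8 at 2.2.1.1]
3. pair(a, k(pair(pair(e, e), pair(a, e)), pair(pair(e, a), e)))  →  pair(a, e)   [R3 at 2]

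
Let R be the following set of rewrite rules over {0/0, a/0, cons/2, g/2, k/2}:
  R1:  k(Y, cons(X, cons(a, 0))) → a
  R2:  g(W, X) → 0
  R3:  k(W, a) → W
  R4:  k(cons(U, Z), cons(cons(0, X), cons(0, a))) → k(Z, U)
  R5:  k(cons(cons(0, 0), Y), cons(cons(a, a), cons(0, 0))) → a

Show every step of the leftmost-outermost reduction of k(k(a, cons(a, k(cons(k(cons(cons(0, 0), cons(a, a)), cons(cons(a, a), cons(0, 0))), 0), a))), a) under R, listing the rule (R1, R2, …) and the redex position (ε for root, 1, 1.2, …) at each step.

1. k(k(a, cons(a, k(cons(k(cons(cons(0, 0), cons(a, a)), cons(cons(a, a), cons(0, 0))), 0), a))), a)  →  k(a, cons(a, k(cons(k(cons(cons(0, 0), cons(a, a)), cons(cons(a, a), cons(0, 0))), 0), a)))   [R3 at ε]
2. k(a, cons(a, k(cons(k(cons(cons(0, 0), cons(a, a)), cons(cons(a, a), cons(0, 0))), 0), a)))  →  k(a, cons(a, cons(k(cons(cons(0, 0), cons(a, a)), cons(cons(a, a), cons(0, 0))), 0)))   [R3 at 2.2]
3. k(a, cons(a, cons(k(cons(cons(0, 0), cons(a, a)), cons(cons(a, a), cons(0, 0))), 0)))  →  k(a, cons(a, cons(a, 0)))   [R5 at 2.2.1]
4. k(a, cons(a, cons(a, 0)))  →  a   [R1 at ε]

a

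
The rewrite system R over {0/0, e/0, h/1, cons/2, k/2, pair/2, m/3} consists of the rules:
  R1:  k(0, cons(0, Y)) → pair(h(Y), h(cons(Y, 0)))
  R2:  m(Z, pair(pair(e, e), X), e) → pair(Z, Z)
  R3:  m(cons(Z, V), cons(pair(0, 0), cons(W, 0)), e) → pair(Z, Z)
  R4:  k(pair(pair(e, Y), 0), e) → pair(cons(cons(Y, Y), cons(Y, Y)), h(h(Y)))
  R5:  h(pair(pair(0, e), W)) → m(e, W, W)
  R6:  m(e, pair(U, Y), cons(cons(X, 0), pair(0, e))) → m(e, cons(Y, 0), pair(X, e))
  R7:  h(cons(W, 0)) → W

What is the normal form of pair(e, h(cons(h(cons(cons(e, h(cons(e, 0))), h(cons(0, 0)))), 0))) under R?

pair(e, cons(e, e))

1. pair(e, h(cons(h(cons(cons(e, h(cons(e, 0))), h(cons(0, 0)))), 0)))  →  pair(e, h(cons(cons(e, h(cons(e, 0))), h(cons(0, 0)))))   [R7 at 2]
2. pair(e, h(cons(cons(e, h(cons(e, 0))), h(cons(0, 0)))))  →  pair(e, h(cons(cons(e, e), h(cons(0, 0)))))   [R7 at 2.1.1.2]
3. pair(e, h(cons(cons(e, e), h(cons(0, 0)))))  →  pair(e, h(cons(cons(e, e), 0)))   [R7 at 2.1.2]
4. pair(e, h(cons(cons(e, e), 0)))  →  pair(e, cons(e, e))   [R7 at 2]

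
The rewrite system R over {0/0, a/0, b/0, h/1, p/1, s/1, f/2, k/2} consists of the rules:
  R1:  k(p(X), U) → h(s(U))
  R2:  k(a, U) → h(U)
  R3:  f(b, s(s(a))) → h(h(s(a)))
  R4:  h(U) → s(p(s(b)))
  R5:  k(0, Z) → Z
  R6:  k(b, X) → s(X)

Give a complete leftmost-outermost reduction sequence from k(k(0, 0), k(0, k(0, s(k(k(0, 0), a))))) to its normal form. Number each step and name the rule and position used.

s(a)

1. k(k(0, 0), k(0, k(0, s(k(k(0, 0), a)))))  →  k(0, k(0, k(0, s(k(k(0, 0), a)))))   [R5 at 1]
2. k(0, k(0, k(0, s(k(k(0, 0), a)))))  →  k(0, k(0, s(k(k(0, 0), a))))   [R5 at ε]
3. k(0, k(0, s(k(k(0, 0), a))))  →  k(0, s(k(k(0, 0), a)))   [R5 at ε]
4. k(0, s(k(k(0, 0), a)))  →  s(k(k(0, 0), a))   [R5 at ε]
5. s(k(k(0, 0), a))  →  s(k(0, a))   [R5 at 1.1]
6. s(k(0, a))  →  s(a)   [R5 at 1]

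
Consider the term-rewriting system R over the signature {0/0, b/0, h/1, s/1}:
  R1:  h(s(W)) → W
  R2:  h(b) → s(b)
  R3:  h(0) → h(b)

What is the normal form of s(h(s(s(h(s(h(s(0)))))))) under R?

s(s(0))

1. s(h(s(s(h(s(h(s(0))))))))  →  s(s(h(s(h(s(0))))))   [R1 at 1]
2. s(s(h(s(h(s(0))))))  →  s(s(h(s(0))))   [R1 at 1.1]
3. s(s(h(s(0))))  →  s(s(0))   [R1 at 1.1]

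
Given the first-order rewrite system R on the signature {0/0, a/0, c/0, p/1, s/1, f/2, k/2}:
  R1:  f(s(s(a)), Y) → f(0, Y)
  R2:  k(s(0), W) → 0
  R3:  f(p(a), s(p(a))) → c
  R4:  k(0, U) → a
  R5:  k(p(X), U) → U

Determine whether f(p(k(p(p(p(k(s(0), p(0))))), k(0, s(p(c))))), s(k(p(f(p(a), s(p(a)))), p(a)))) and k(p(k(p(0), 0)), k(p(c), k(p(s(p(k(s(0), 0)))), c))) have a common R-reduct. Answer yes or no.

yes — NF(t₁) = c, NF(t₂) = c

Reduce t₁ = f(p(k(p(p(p(k(s(0), p(0))))), k(0, s(p(c))))), s(k(p(f(p(a), s(p(a)))), p(a)))):
1. f(p(k(p(p(p(k(s(0), p(0))))), k(0, s(p(c))))), s(k(p(f(p(a), s(p(a)))), p(a))))  →  f(p(k(0, s(p(c)))), s(k(p(f(p(a), s(p(a)))), p(a))))   [R5 at 1.1]
2. f(p(k(0, s(p(c)))), s(k(p(f(p(a), s(p(a)))), p(a))))  →  f(p(a), s(k(p(f(p(a), s(p(a)))), p(a))))   [R4 at 1.1]
3. f(p(a), s(k(p(f(p(a), s(p(a)))), p(a))))  →  f(p(a), s(p(a)))   [R5 at 2.1]
4. f(p(a), s(p(a)))  →  c   [R3 at ε]

Reduce t₂ = k(p(k(p(0), 0)), k(p(c), k(p(s(p(k(s(0), 0)))), c))):
1. k(p(k(p(0), 0)), k(p(c), k(p(s(p(k(s(0), 0)))), c)))  →  k(p(c), k(p(s(p(k(s(0), 0)))), c))   [R5 at ε]
2. k(p(c), k(p(s(p(k(s(0), 0)))), c))  →  k(p(s(p(k(s(0), 0)))), c)   [R5 at ε]
3. k(p(s(p(k(s(0), 0)))), c)  →  c   [R5 at ε]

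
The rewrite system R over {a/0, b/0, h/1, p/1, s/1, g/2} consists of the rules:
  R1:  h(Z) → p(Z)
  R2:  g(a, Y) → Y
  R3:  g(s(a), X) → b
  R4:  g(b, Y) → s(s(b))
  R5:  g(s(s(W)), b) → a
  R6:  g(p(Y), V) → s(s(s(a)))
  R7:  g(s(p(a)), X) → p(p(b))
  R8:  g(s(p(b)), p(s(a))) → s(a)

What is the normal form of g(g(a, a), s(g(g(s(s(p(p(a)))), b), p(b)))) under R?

1. g(g(a, a), s(g(g(s(s(p(p(a)))), b), p(b))))  →  g(a, s(g(g(s(s(p(p(a)))), b), p(b))))   [R2 at 1]
2. g(a, s(g(g(s(s(p(p(a)))), b), p(b))))  →  s(g(g(s(s(p(p(a)))), b), p(b)))   [R2 at ε]
3. s(g(g(s(s(p(p(a)))), b), p(b)))  →  s(g(a, p(b)))   [R5 at 1.1]
4. s(g(a, p(b)))  →  s(p(b))   [R2 at 1]

s(p(b))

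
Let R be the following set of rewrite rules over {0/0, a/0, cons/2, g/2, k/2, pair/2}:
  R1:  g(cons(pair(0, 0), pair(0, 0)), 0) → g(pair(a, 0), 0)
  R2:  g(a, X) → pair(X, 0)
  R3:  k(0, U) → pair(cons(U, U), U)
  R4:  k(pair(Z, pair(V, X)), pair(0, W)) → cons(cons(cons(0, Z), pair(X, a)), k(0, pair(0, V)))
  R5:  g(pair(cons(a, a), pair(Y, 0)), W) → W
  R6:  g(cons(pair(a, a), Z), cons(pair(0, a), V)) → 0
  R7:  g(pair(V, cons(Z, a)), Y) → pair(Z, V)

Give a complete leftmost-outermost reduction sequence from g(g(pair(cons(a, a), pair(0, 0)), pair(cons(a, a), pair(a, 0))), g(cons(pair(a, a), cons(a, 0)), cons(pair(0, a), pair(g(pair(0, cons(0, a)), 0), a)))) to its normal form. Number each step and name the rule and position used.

0

1. g(g(pair(cons(a, a), pair(0, 0)), pair(cons(a, a), pair(a, 0))), g(cons(pair(a, a), cons(a, 0)), cons(pair(0, a), pair(g(pair(0, cons(0, a)), 0), a))))  →  g(pair(cons(a, a), pair(a, 0)), g(cons(pair(a, a), cons(a, 0)), cons(pair(0, a), pair(g(pair(0, cons(0, a)), 0), a))))   [R5 at 1]
2. g(pair(cons(a, a), pair(a, 0)), g(cons(pair(a, a), cons(a, 0)), cons(pair(0, a), pair(g(pair(0, cons(0, a)), 0), a))))  →  g(cons(pair(a, a), cons(a, 0)), cons(pair(0, a), pair(g(pair(0, cons(0, a)), 0), a)))   [R5 at ε]
3. g(cons(pair(a, a), cons(a, 0)), cons(pair(0, a), pair(g(pair(0, cons(0, a)), 0), a)))  →  0   [R6 at ε]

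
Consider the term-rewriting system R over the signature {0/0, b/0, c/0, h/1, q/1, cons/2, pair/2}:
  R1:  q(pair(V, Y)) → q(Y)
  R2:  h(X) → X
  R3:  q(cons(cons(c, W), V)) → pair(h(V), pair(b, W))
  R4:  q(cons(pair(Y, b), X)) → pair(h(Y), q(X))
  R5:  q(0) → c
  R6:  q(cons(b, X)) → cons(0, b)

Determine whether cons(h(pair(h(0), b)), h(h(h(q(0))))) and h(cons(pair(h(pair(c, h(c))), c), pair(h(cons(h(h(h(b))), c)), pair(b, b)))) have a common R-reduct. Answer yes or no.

no — NF(t₁) = cons(pair(0, b), c), NF(t₂) = cons(pair(pair(c, c), c), pair(cons(b, c), pair(b, b)))

Reduce t₁ = cons(h(pair(h(0), b)), h(h(h(q(0))))):
1. cons(h(pair(h(0), b)), h(h(h(q(0)))))  →  cons(pair(h(0), b), h(h(h(q(0)))))   [R2 at 1]
2. cons(pair(h(0), b), h(h(h(q(0)))))  →  cons(pair(0, b), h(h(h(q(0)))))   [R2 at 1.1]
3. cons(pair(0, b), h(h(h(q(0)))))  →  cons(pair(0, b), h(h(q(0))))   [R2 at 2]
4. cons(pair(0, b), h(h(q(0))))  →  cons(pair(0, b), h(q(0)))   [R2 at 2]
5. cons(pair(0, b), h(q(0)))  →  cons(pair(0, b), q(0))   [R2 at 2]
6. cons(pair(0, b), q(0))  →  cons(pair(0, b), c)   [R5 at 2]

Reduce t₂ = h(cons(pair(h(pair(c, h(c))), c), pair(h(cons(h(h(h(b))), c)), pair(b, b)))):
1. h(cons(pair(h(pair(c, h(c))), c), pair(h(cons(h(h(h(b))), c)), pair(b, b))))  →  cons(pair(h(pair(c, h(c))), c), pair(h(cons(h(h(h(b))), c)), pair(b, b)))   [R2 at ε]
2. cons(pair(h(pair(c, h(c))), c), pair(h(cons(h(h(h(b))), c)), pair(b, b)))  →  cons(pair(pair(c, h(c)), c), pair(h(cons(h(h(h(b))), c)), pair(b, b)))   [R2 at 1.1]
3. cons(pair(pair(c, h(c)), c), pair(h(cons(h(h(h(b))), c)), pair(b, b)))  →  cons(pair(pair(c, c), c), pair(h(cons(h(h(h(b))), c)), pair(b, b)))   [R2 at 1.1.2]
4. cons(pair(pair(c, c), c), pair(h(cons(h(h(h(b))), c)), pair(b, b)))  →  cons(pair(pair(c, c), c), pair(cons(h(h(h(b))), c), pair(b, b)))   [R2 at 2.1]
5. cons(pair(pair(c, c), c), pair(cons(h(h(h(b))), c), pair(b, b)))  →  cons(pair(pair(c, c), c), pair(cons(h(h(b)), c), pair(b, b)))   [R2 at 2.1.1]
6. cons(pair(pair(c, c), c), pair(cons(h(h(b)), c), pair(b, b)))  →  cons(pair(pair(c, c), c), pair(cons(h(b), c), pair(b, b)))   [R2 at 2.1.1]
7. cons(pair(pair(c, c), c), pair(cons(h(b), c), pair(b, b)))  →  cons(pair(pair(c, c), c), pair(cons(b, c), pair(b, b)))   [R2 at 2.1.1]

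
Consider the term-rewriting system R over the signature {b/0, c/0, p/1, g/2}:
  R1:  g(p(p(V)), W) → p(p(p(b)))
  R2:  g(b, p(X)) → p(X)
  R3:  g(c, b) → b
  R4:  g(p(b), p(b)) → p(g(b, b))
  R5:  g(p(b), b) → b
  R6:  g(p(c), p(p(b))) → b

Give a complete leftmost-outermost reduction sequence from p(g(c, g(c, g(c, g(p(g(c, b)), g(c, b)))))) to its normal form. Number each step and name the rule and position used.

1. p(g(c, g(c, g(c, g(p(g(c, b)), g(c, b))))))  →  p(g(c, g(c, g(c, g(p(b), g(c, b))))))   [R3 at 1.2.2.2.1.1]
2. p(g(c, g(c, g(c, g(p(b), g(c, b))))))  →  p(g(c, g(c, g(c, g(p(b), b)))))   [R3 at 1.2.2.2.2]
3. p(g(c, g(c, g(c, g(p(b), b)))))  →  p(g(c, g(c, g(c, b))))   [R5 at 1.2.2.2]
4. p(g(c, g(c, g(c, b))))  →  p(g(c, g(c, b)))   [R3 at 1.2.2]
5. p(g(c, g(c, b)))  →  p(g(c, b))   [R3 at 1.2]
6. p(g(c, b))  →  p(b)   [R3 at 1]

p(b)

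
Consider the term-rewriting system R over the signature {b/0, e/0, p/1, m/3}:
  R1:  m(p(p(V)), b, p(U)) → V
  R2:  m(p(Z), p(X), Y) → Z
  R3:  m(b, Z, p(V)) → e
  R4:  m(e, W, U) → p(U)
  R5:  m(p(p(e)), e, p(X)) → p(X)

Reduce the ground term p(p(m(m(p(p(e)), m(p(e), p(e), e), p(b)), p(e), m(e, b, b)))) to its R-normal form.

1. p(p(m(m(p(p(e)), m(p(e), p(e), e), p(b)), p(e), m(e, b, b))))  →  p(p(m(m(p(p(e)), e, p(b)), p(e), m(e, b, b))))   [R2 at 1.1.1.2]
2. p(p(m(m(p(p(e)), e, p(b)), p(e), m(e, b, b))))  →  p(p(m(p(b), p(e), m(e, b, b))))   [R5 at 1.1.1]
3. p(p(m(p(b), p(e), m(e, b, b))))  →  p(p(b))   [R2 at 1.1]

p(p(b))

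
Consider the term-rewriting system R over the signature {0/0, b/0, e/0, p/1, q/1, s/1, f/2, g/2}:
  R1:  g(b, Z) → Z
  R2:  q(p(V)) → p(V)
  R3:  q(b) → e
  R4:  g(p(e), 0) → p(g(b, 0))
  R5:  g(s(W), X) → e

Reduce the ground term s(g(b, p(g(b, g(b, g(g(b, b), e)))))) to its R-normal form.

1. s(g(b, p(g(b, g(b, g(g(b, b), e))))))  →  s(p(g(b, g(b, g(g(b, b), e)))))   [R1 at 1]
2. s(p(g(b, g(b, g(g(b, b), e)))))  →  s(p(g(b, g(g(b, b), e))))   [R1 at 1.1]
3. s(p(g(b, g(g(b, b), e))))  →  s(p(g(g(b, b), e)))   [R1 at 1.1]
4. s(p(g(g(b, b), e)))  →  s(p(g(b, e)))   [R1 at 1.1.1]
5. s(p(g(b, e)))  →  s(p(e))   [R1 at 1.1]

s(p(e))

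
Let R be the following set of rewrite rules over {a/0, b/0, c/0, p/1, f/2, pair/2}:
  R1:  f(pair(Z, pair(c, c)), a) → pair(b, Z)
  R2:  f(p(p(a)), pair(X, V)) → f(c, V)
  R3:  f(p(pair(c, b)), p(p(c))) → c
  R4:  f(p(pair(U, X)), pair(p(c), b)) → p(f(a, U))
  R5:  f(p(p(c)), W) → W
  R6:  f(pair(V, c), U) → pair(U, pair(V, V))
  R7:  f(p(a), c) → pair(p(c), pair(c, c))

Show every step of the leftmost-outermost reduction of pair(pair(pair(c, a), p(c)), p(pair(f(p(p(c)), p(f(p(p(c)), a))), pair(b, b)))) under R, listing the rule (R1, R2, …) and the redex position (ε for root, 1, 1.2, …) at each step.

1. pair(pair(pair(c, a), p(c)), p(pair(f(p(p(c)), p(f(p(p(c)), a))), pair(b, b))))  →  pair(pair(pair(c, a), p(c)), p(pair(p(f(p(p(c)), a)), pair(b, b))))   [R5 at 2.1.1]
2. pair(pair(pair(c, a), p(c)), p(pair(p(f(p(p(c)), a)), pair(b, b))))  →  pair(pair(pair(c, a), p(c)), p(pair(p(a), pair(b, b))))   [R5 at 2.1.1.1]

pair(pair(pair(c, a), p(c)), p(pair(p(a), pair(b, b))))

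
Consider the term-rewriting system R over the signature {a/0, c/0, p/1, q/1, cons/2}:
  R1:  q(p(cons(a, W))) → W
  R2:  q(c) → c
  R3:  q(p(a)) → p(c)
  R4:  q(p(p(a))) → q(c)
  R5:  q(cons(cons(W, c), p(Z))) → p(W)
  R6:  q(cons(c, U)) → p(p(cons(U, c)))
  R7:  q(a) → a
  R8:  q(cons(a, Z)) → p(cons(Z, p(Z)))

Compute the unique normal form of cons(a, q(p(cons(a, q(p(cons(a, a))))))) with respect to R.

cons(a, a)

1. cons(a, q(p(cons(a, q(p(cons(a, a)))))))  →  cons(a, q(p(cons(a, a))))   [R1 at 2]
2. cons(a, q(p(cons(a, a))))  →  cons(a, a)   [R1 at 2]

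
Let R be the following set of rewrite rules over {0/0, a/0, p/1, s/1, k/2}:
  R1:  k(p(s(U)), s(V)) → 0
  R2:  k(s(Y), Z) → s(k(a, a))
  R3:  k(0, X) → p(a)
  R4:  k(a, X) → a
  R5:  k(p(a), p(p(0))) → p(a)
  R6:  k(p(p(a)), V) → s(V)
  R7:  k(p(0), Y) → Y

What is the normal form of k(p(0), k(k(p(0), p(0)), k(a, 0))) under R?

1. k(p(0), k(k(p(0), p(0)), k(a, 0)))  →  k(k(p(0), p(0)), k(a, 0))   [R7 at ε]
2. k(k(p(0), p(0)), k(a, 0))  →  k(p(0), k(a, 0))   [R7 at 1]
3. k(p(0), k(a, 0))  →  k(a, 0)   [R7 at ε]
4. k(a, 0)  →  a   [R4 at ε]

a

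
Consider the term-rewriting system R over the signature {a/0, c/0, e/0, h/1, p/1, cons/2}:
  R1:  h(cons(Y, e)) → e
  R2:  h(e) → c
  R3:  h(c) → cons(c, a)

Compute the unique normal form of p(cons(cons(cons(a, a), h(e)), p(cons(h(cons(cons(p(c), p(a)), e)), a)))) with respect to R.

p(cons(cons(cons(a, a), c), p(cons(e, a))))

1. p(cons(cons(cons(a, a), h(e)), p(cons(h(cons(cons(p(c), p(a)), e)), a))))  →  p(cons(cons(cons(a, a), c), p(cons(h(cons(cons(p(c), p(a)), e)), a))))   [R2 at 1.1.2]
2. p(cons(cons(cons(a, a), c), p(cons(h(cons(cons(p(c), p(a)), e)), a))))  →  p(cons(cons(cons(a, a), c), p(cons(e, a))))   [R1 at 1.2.1.1]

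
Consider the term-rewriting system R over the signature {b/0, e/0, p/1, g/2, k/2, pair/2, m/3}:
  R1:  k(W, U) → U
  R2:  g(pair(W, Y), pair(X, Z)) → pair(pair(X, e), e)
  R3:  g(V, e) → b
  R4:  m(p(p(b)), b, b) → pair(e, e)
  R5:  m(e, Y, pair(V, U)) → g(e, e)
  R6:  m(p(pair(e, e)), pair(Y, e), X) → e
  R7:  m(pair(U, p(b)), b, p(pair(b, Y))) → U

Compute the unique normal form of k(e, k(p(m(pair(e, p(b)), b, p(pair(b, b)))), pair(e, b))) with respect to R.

pair(e, b)

1. k(e, k(p(m(pair(e, p(b)), b, p(pair(b, b)))), pair(e, b)))  →  k(p(m(pair(e, p(b)), b, p(pair(b, b)))), pair(e, b))   [R1 at ε]
2. k(p(m(pair(e, p(b)), b, p(pair(b, b)))), pair(e, b))  →  pair(e, b)   [R1 at ε]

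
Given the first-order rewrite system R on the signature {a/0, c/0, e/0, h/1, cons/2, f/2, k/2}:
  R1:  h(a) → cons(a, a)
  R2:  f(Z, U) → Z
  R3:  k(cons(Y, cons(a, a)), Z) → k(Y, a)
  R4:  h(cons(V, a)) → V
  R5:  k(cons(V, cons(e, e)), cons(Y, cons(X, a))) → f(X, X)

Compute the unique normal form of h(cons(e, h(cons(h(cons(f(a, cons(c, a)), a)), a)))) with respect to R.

1. h(cons(e, h(cons(h(cons(f(a, cons(c, a)), a)), a))))  →  h(cons(e, h(cons(f(a, cons(c, a)), a))))   [R4 at 1.2]
2. h(cons(e, h(cons(f(a, cons(c, a)), a))))  →  h(cons(e, f(a, cons(c, a))))   [R4 at 1.2]
3. h(cons(e, f(a, cons(c, a))))  →  h(cons(e, a))   [R2 at 1.2]
4. h(cons(e, a))  →  e   [R4 at ε]

e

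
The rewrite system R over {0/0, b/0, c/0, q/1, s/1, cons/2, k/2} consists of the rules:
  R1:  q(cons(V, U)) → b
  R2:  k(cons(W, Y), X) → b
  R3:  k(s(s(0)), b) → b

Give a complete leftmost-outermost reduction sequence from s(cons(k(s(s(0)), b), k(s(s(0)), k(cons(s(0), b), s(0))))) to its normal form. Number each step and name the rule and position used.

1. s(cons(k(s(s(0)), b), k(s(s(0)), k(cons(s(0), b), s(0)))))  →  s(cons(b, k(s(s(0)), k(cons(s(0), b), s(0)))))   [R3 at 1.1]
2. s(cons(b, k(s(s(0)), k(cons(s(0), b), s(0)))))  →  s(cons(b, k(s(s(0)), b)))   [R2 at 1.2.2]
3. s(cons(b, k(s(s(0)), b)))  →  s(cons(b, b))   [R3 at 1.2]

s(cons(b, b))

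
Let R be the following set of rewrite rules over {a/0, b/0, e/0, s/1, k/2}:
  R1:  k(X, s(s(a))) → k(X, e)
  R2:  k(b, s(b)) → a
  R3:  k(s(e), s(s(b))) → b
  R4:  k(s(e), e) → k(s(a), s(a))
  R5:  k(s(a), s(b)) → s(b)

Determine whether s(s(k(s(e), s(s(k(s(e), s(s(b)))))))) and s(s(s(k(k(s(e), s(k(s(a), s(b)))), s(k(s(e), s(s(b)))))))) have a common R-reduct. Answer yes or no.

no — NF(t₁) = s(s(b)), NF(t₂) = s(s(s(a)))

Reduce t₁ = s(s(k(s(e), s(s(k(s(e), s(s(b)))))))):
1. s(s(k(s(e), s(s(k(s(e), s(s(b))))))))  →  s(s(k(s(e), s(s(b)))))   [R3 at 1.1.2.1.1]
2. s(s(k(s(e), s(s(b)))))  →  s(s(b))   [R3 at 1.1]

Reduce t₂ = s(s(s(k(k(s(e), s(k(s(a), s(b)))), s(k(s(e), s(s(b)))))))):
1. s(s(s(k(k(s(e), s(k(s(a), s(b)))), s(k(s(e), s(s(b))))))))  →  s(s(s(k(k(s(e), s(s(b))), s(k(s(e), s(s(b))))))))   [R5 at 1.1.1.1.2.1]
2. s(s(s(k(k(s(e), s(s(b))), s(k(s(e), s(s(b))))))))  →  s(s(s(k(b, s(k(s(e), s(s(b))))))))   [R3 at 1.1.1.1]
3. s(s(s(k(b, s(k(s(e), s(s(b))))))))  →  s(s(s(k(b, s(b)))))   [R3 at 1.1.1.2.1]
4. s(s(s(k(b, s(b)))))  →  s(s(s(a)))   [R2 at 1.1.1]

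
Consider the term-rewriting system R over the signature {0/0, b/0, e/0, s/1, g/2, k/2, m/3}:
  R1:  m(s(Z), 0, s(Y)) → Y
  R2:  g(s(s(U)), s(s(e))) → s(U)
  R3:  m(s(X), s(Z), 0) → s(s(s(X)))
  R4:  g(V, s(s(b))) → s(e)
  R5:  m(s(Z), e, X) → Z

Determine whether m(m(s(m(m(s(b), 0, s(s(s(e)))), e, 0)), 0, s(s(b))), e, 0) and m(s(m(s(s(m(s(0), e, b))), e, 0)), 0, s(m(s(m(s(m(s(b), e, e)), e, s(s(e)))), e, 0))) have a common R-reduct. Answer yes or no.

Reduce t₁ = m(m(s(m(m(s(b), 0, s(s(s(e)))), e, 0)), 0, s(s(b))), e, 0):
1. m(m(s(m(m(s(b), 0, s(s(s(e)))), e, 0)), 0, s(s(b))), e, 0)  →  m(s(b), e, 0)   [R1 at 1]
2. m(s(b), e, 0)  →  b   [R5 at ε]

Reduce t₂ = m(s(m(s(s(m(s(0), e, b))), e, 0)), 0, s(m(s(m(s(m(s(b), e, e)), e, s(s(e)))), e, 0))):
1. m(s(m(s(s(m(s(0), e, b))), e, 0)), 0, s(m(s(m(s(m(s(b), e, e)), e, s(s(e)))), e, 0)))  →  m(s(m(s(m(s(b), e, e)), e, s(s(e)))), e, 0)   [R1 at ε]
2. m(s(m(s(m(s(b), e, e)), e, s(s(e)))), e, 0)  →  m(s(m(s(b), e, e)), e, s(s(e)))   [R5 at ε]
3. m(s(m(s(b), e, e)), e, s(s(e)))  →  m(s(b), e, e)   [R5 at ε]
4. m(s(b), e, e)  →  b   [R5 at ε]

yes — NF(t₁) = b, NF(t₂) = b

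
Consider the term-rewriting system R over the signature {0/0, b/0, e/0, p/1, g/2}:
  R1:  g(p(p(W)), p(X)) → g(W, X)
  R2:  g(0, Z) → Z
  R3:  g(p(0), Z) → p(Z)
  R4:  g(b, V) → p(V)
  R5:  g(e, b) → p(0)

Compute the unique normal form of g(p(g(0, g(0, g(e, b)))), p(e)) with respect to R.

1. g(p(g(0, g(0, g(e, b)))), p(e))  →  g(p(g(0, g(e, b))), p(e))   [R2 at 1.1]
2. g(p(g(0, g(e, b))), p(e))  →  g(p(g(e, b)), p(e))   [R2 at 1.1]
3. g(p(g(e, b)), p(e))  →  g(p(p(0)), p(e))   [R5 at 1.1]
4. g(p(p(0)), p(e))  →  g(0, e)   [R1 at ε]
5. g(0, e)  →  e   [R2 at ε]

e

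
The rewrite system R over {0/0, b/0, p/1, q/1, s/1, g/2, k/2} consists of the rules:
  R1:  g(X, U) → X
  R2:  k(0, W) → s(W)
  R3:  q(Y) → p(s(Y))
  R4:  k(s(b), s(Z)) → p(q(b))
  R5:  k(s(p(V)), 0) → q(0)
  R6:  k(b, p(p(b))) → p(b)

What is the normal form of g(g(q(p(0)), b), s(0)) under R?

1. g(g(q(p(0)), b), s(0))  →  g(q(p(0)), b)   [R1 at ε]
2. g(q(p(0)), b)  →  q(p(0))   [R1 at ε]
3. q(p(0))  →  p(s(p(0)))   [R3 at ε]

p(s(p(0)))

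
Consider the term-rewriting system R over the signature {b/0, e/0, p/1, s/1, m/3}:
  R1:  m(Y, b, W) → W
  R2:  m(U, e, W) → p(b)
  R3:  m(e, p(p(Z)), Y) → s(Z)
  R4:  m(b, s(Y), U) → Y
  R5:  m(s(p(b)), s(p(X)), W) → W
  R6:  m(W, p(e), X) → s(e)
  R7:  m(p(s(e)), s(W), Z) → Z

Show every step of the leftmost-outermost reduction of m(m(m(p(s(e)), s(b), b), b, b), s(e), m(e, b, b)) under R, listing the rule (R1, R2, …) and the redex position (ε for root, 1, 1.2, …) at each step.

e

1. m(m(m(p(s(e)), s(b), b), b, b), s(e), m(e, b, b))  →  m(b, s(e), m(e, b, b))   [R1 at 1]
2. m(b, s(e), m(e, b, b))  →  e   [R4 at ε]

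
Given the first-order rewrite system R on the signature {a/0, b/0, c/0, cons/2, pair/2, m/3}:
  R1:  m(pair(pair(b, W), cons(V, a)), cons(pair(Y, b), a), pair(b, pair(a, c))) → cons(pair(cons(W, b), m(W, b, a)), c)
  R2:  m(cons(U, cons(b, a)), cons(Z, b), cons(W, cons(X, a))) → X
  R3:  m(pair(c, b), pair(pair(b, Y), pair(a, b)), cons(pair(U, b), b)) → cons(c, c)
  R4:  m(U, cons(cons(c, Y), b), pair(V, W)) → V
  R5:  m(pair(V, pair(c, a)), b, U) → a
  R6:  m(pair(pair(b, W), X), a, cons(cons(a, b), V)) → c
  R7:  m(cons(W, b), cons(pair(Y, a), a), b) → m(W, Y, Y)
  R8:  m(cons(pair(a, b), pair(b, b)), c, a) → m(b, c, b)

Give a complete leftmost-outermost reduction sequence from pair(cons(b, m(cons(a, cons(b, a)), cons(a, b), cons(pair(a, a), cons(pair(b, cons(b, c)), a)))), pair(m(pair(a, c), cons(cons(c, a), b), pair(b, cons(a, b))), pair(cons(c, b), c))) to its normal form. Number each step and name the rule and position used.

1. pair(cons(b, m(cons(a, cons(b, a)), cons(a, b), cons(pair(a, a), cons(pair(b, cons(b, c)), a)))), pair(m(pair(a, c), cons(cons(c, a), b), pair(b, cons(a, b))), pair(cons(c, b), c)))  →  pair(cons(b, pair(b, cons(b, c))), pair(m(pair(a, c), cons(cons(c, a), b), pair(b, cons(a, b))), pair(cons(c, b), c)))   [R2 at 1.2]
2. pair(cons(b, pair(b, cons(b, c))), pair(m(pair(a, c), cons(cons(c, a), b), pair(b, cons(a, b))), pair(cons(c, b), c)))  →  pair(cons(b, pair(b, cons(b, c))), pair(b, pair(cons(c, b), c)))   [R4 at 2.1]

pair(cons(b, pair(b, cons(b, c))), pair(b, pair(cons(c, b), c)))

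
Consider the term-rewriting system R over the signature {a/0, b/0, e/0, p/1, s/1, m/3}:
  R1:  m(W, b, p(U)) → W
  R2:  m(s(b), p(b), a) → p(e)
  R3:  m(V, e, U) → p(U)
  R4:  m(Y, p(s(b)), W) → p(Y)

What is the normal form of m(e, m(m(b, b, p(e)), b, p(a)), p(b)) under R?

e

1. m(e, m(m(b, b, p(e)), b, p(a)), p(b))  →  m(e, m(b, b, p(e)), p(b))   [R1 at 2]
2. m(e, m(b, b, p(e)), p(b))  →  m(e, b, p(b))   [R1 at 2]
3. m(e, b, p(b))  →  e   [R1 at ε]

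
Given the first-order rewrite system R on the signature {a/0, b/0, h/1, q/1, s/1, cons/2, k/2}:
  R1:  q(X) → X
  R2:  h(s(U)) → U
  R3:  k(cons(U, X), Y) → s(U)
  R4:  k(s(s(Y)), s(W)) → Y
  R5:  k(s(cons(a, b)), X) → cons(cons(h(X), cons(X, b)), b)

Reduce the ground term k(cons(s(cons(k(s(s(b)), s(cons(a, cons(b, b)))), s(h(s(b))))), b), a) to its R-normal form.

1. k(cons(s(cons(k(s(s(b)), s(cons(a, cons(b, b)))), s(h(s(b))))), b), a)  →  s(s(cons(k(s(s(b)), s(cons(a, cons(b, b)))), s(h(s(b))))))   [R3 at ε]
2. s(s(cons(k(s(s(b)), s(cons(a, cons(b, b)))), s(h(s(b))))))  →  s(s(cons(b, s(h(s(b))))))   [R4 at 1.1.1]
3. s(s(cons(b, s(h(s(b))))))  →  s(s(cons(b, s(b))))   [R2 at 1.1.2.1]

s(s(cons(b, s(b))))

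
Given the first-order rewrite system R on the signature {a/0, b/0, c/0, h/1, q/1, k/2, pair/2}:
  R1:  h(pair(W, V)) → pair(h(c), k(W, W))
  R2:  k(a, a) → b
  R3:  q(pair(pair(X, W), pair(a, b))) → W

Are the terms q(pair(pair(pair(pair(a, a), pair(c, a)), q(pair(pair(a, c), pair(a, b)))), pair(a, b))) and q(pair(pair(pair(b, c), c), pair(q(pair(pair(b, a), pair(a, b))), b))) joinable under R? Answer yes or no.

yes — NF(t₁) = c, NF(t₂) = c

Reduce t₁ = q(pair(pair(pair(pair(a, a), pair(c, a)), q(pair(pair(a, c), pair(a, b)))), pair(a, b))):
1. q(pair(pair(pair(pair(a, a), pair(c, a)), q(pair(pair(a, c), pair(a, b)))), pair(a, b)))  →  q(pair(pair(a, c), pair(a, b)))   [R3 at ε]
2. q(pair(pair(a, c), pair(a, b)))  →  c   [R3 at ε]

Reduce t₂ = q(pair(pair(pair(b, c), c), pair(q(pair(pair(b, a), pair(a, b))), b))):
1. q(pair(pair(pair(b, c), c), pair(q(pair(pair(b, a), pair(a, b))), b)))  →  q(pair(pair(pair(b, c), c), pair(a, b)))   [R3 at 1.2.1]
2. q(pair(pair(pair(b, c), c), pair(a, b)))  →  c   [R3 at ε]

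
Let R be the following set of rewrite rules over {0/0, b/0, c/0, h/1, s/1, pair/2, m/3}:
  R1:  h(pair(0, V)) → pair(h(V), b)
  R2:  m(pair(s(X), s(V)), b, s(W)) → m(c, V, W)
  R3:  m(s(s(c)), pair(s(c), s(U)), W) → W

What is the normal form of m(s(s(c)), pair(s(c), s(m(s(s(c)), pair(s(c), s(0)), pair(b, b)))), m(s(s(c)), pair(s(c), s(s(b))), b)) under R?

1. m(s(s(c)), pair(s(c), s(m(s(s(c)), pair(s(c), s(0)), pair(b, b)))), m(s(s(c)), pair(s(c), s(s(b))), b))  →  m(s(s(c)), pair(s(c), s(s(b))), b)   [R3 at ε]
2. m(s(s(c)), pair(s(c), s(s(b))), b)  →  b   [R3 at ε]

b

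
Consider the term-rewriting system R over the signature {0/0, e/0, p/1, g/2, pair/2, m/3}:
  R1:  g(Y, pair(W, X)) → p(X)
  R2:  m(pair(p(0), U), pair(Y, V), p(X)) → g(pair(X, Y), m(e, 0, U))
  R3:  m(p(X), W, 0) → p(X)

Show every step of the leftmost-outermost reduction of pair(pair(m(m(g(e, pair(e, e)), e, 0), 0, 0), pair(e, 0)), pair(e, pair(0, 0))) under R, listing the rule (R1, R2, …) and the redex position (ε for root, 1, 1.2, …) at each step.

pair(pair(p(e), pair(e, 0)), pair(e, pair(0, 0)))

1. pair(pair(m(m(g(e, pair(e, e)), e, 0), 0, 0), pair(e, 0)), pair(e, pair(0, 0)))  →  pair(pair(m(m(p(e), e, 0), 0, 0), pair(e, 0)), pair(e, pair(0, 0)))   [R1 at 1.1.1.1]
2. pair(pair(m(m(p(e), e, 0), 0, 0), pair(e, 0)), pair(e, pair(0, 0)))  →  pair(pair(m(p(e), 0, 0), pair(e, 0)), pair(e, pair(0, 0)))   [R3 at 1.1.1]
3. pair(pair(m(p(e), 0, 0), pair(e, 0)), pair(e, pair(0, 0)))  →  pair(pair(p(e), pair(e, 0)), pair(e, pair(0, 0)))   [R3 at 1.1]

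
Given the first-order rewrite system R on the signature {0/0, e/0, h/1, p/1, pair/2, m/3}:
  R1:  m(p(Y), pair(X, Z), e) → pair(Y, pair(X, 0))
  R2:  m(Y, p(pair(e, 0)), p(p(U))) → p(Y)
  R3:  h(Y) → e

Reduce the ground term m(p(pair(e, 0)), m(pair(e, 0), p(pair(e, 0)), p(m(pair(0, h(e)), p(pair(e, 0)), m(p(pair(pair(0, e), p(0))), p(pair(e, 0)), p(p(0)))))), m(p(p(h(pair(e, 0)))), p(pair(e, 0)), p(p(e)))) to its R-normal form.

p(p(pair(e, 0)))

1. m(p(pair(e, 0)), m(pair(e, 0), p(pair(e, 0)), p(m(pair(0, h(e)), p(pair(e, 0)), m(p(pair(pair(0, e), p(0))), p(pair(e, 0)), p(p(0)))))), m(p(p(h(pair(e, 0)))), p(pair(e, 0)), p(p(e))))  →  m(p(pair(e, 0)), m(pair(e, 0), p(pair(e, 0)), p(m(pair(0, e), p(pair(e, 0)), m(p(pair(pair(0, e), p(0))), p(pair(e, 0)), p(p(0)))))), m(p(p(h(pair(e, 0)))), p(pair(e, 0)), p(p(e))))   [R3 at 2.3.1.1.2]
2. m(p(pair(e, 0)), m(pair(e, 0), p(pair(e, 0)), p(m(pair(0, e), p(pair(e, 0)), m(p(pair(pair(0, e), p(0))), p(pair(e, 0)), p(p(0)))))), m(p(p(h(pair(e, 0)))), p(pair(e, 0)), p(p(e))))  →  m(p(pair(e, 0)), m(pair(e, 0), p(pair(e, 0)), p(m(pair(0, e), p(pair(e, 0)), p(p(pair(pair(0, e), p(0))))))), m(p(p(h(pair(e, 0)))), p(pair(e, 0)), p(p(e))))   [R2 at 2.3.1.3]
3. m(p(pair(e, 0)), m(pair(e, 0), p(pair(e, 0)), p(m(pair(0, e), p(pair(e, 0)), p(p(pair(pair(0, e), p(0))))))), m(p(p(h(pair(e, 0)))), p(pair(e, 0)), p(p(e))))  →  m(p(pair(e, 0)), m(pair(e, 0), p(pair(e, 0)), p(p(pair(0, e)))), m(p(p(h(pair(e, 0)))), p(pair(e, 0)), p(p(e))))   [R2 at 2.3.1]
4. m(p(pair(e, 0)), m(pair(e, 0), p(pair(e, 0)), p(p(pair(0, e)))), m(p(p(h(pair(e, 0)))), p(pair(e, 0)), p(p(e))))  →  m(p(pair(e, 0)), p(pair(e, 0)), m(p(p(h(pair(e, 0)))), p(pair(e, 0)), p(p(e))))   [R2 at 2]
5. m(p(pair(e, 0)), p(pair(e, 0)), m(p(p(h(pair(e, 0)))), p(pair(e, 0)), p(p(e))))  →  m(p(pair(e, 0)), p(pair(e, 0)), p(p(p(h(pair(e, 0))))))   [R2 at 3]
6. m(p(pair(e, 0)), p(pair(e, 0)), p(p(p(h(pair(e, 0))))))  →  p(p(pair(e, 0)))   [R2 at ε]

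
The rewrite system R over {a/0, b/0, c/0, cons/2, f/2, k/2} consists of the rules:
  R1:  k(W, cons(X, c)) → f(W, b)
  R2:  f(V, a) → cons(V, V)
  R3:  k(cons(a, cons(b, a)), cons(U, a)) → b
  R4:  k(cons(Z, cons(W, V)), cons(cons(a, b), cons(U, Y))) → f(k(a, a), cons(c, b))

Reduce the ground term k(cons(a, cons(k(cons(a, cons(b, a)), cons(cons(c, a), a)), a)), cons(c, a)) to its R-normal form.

b

1. k(cons(a, cons(k(cons(a, cons(b, a)), cons(cons(c, a), a)), a)), cons(c, a))  →  k(cons(a, cons(b, a)), cons(c, a))   [R3 at 1.2.1]
2. k(cons(a, cons(b, a)), cons(c, a))  →  b   [R3 at ε]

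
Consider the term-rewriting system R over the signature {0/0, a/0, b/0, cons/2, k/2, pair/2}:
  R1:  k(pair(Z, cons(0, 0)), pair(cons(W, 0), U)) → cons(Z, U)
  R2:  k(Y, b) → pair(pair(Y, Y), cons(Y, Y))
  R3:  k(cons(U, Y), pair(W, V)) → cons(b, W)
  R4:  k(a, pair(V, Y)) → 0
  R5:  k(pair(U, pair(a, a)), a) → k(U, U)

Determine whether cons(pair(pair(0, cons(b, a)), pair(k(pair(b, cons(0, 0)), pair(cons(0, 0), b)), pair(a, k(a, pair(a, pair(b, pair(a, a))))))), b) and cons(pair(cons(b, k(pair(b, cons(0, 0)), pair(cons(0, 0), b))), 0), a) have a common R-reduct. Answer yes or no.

Reduce t₁ = cons(pair(pair(0, cons(b, a)), pair(k(pair(b, cons(0, 0)), pair(cons(0, 0), b)), pair(a, k(a, pair(a, pair(b, pair(a, a))))))), b):
1. cons(pair(pair(0, cons(b, a)), pair(k(pair(b, cons(0, 0)), pair(cons(0, 0), b)), pair(a, k(a, pair(a, pair(b, pair(a, a))))))), b)  →  cons(pair(pair(0, cons(b, a)), pair(cons(b, b), pair(a, k(a, pair(a, pair(b, pair(a, a))))))), b)   [R1 at 1.2.1]
2. cons(pair(pair(0, cons(b, a)), pair(cons(b, b), pair(a, k(a, pair(a, pair(b, pair(a, a))))))), b)  →  cons(pair(pair(0, cons(b, a)), pair(cons(b, b), pair(a, 0))), b)   [R4 at 1.2.2.2]

Reduce t₂ = cons(pair(cons(b, k(pair(b, cons(0, 0)), pair(cons(0, 0), b))), 0), a):
1. cons(pair(cons(b, k(pair(b, cons(0, 0)), pair(cons(0, 0), b))), 0), a)  →  cons(pair(cons(b, cons(b, b)), 0), a)   [R1 at 1.1.2]

no — NF(t₁) = cons(pair(pair(0, cons(b, a)), pair(cons(b, b), pair(a, 0))), b), NF(t₂) = cons(pair(cons(b, cons(b, b)), 0), a)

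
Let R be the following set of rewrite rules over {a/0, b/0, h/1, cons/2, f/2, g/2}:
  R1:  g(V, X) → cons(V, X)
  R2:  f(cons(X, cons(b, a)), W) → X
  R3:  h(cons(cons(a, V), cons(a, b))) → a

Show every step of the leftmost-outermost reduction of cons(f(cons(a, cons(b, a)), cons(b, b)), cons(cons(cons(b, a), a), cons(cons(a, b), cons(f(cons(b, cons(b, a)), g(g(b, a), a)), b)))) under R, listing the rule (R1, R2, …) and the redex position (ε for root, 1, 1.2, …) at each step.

1. cons(f(cons(a, cons(b, a)), cons(b, b)), cons(cons(cons(b, a), a), cons(cons(a, b), cons(f(cons(b, cons(b, a)), g(g(b, a), a)), b))))  →  cons(a, cons(cons(cons(b, a), a), cons(cons(a, b), cons(f(cons(b, cons(b, a)), g(g(b, a), a)), b))))   [R2 at 1]
2. cons(a, cons(cons(cons(b, a), a), cons(cons(a, b), cons(f(cons(b, cons(b, a)), g(g(b, a), a)), b))))  →  cons(a, cons(cons(cons(b, a), a), cons(cons(a, b), cons(b, b))))   [R2 at 2.2.2.1]

cons(a, cons(cons(cons(b, a), a), cons(cons(a, b), cons(b, b))))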